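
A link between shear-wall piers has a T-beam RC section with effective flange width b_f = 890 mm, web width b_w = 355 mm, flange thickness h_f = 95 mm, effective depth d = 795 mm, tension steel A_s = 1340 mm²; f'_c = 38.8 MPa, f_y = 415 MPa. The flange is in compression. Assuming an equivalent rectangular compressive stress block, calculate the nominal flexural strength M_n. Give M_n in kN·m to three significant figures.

Tension: T = A_s f_y = 1340 × 415 = 556100 N.
Try a within the flange: a = T/(0.85 f'_c b_f) = 556100/(0.85 × 38.8 × 890) = 18.95 mm.
Since a = 18.95 ≤ h_f = 95 mm, the stress block lies entirely in the flange; analyse as a rectangular beam of width b_f.
M_n = T(d − a/2) = 556100 × (795 − 9.475) = 436.83 × 10⁶ N·mm.
M_n = 436.83 kN·m.

M_n ≈ 437 kN·m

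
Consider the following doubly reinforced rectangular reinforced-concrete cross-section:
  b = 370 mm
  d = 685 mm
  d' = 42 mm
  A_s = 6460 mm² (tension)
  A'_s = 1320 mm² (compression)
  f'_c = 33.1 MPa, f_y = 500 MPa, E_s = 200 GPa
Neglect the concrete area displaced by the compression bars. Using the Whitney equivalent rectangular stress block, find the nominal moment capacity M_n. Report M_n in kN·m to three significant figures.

Assume both tension and compression steel yield.
Net tension couple steel: A_s − A'_s = 5140 mm².
a = (A_s − A'_s) f_y / (0.85 f'_c b) = 2570000/(0.85 × 33.1 × 370) = 246.88 mm.
c = a/β₁ = 246.88/0.814 = 303.29 mm; ε'_s = 0.003(c − d')/c = 0.0026 ≥ f_y/E_s = 0.0025, so compression steel does yield.
M_n = (A_s − A'_s) f_y (d − a/2) + A'_s f_y (d − d') = [2570000 × (685 − 123.44) + 660000 × (685 − 42)] × 10⁻⁶ = 1443.21 + 424.38 = 1867.59 kN·m.

M_n ≈ 1870 kN·m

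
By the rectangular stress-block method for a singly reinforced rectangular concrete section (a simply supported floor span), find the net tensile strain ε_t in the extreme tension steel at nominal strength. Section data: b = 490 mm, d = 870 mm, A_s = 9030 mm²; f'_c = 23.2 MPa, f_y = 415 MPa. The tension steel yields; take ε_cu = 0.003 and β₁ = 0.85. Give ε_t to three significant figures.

ε_t ≈ 0.00272

a = A_s f_y/(0.85 f'_c b) = 387.82 mm.
β₁ = 0.85, so c = a/β₁ = 387.82/0.85 = 456.26 mm.
From the linear strain diagram with ε_cu = 0.003: ε_t = 0.003 (d − c)/c = 0.003 × (870 − 456.26)/456.26 = 0.00272.
ε_t < 0.004 — the section is over-reinforced for flexure under ACI limits.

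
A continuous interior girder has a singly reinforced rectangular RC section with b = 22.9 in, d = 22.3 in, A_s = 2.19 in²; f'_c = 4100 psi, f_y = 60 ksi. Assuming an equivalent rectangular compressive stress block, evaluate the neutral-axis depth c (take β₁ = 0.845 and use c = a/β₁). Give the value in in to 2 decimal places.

T = A_s f_y = 2.19 × 60 = 131.4 kips.
a = T/(0.85 f'_c b) = 131.4/(0.85 × 4.1 × 22.9) = 1.6465 in.
With β₁ = 0.845, c = a/β₁ = 1.6465/0.845 = 1.95 in.

c ≈ 1.95 in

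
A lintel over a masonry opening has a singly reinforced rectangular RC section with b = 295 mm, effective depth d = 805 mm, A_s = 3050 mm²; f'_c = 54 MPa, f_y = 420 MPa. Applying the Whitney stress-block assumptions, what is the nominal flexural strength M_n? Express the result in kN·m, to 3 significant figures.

T = A_s f_y = 3050 × 420 = 1281000 N = 1281 kN.
From C = T: a = T/(0.85 f'_c b) = 1281000/(0.85 × 54 × 295) = 94.61 mm.
M_n = T(d − a/2) = 1281 kN × (805 − 47.305) mm = 970.61 kN·m.

M_n ≈ 971 kN·m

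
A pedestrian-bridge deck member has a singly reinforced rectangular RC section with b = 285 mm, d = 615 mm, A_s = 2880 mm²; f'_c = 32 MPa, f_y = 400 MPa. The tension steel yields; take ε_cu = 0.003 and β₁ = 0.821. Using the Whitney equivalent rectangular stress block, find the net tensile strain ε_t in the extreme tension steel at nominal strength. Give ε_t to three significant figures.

ε_t ≈ 0.00719

a = A_s f_y/(0.85 f'_c b) = 148.61 mm.
β₁ = 0.821, so c = a/β₁ = 148.61/0.821 = 181.01 mm.
From the linear strain diagram with ε_cu = 0.003: ε_t = 0.003 (d − c)/c = 0.003 × (615 − 181.01)/181.01 = 0.00719.
Since ε_t ≥ 0.005, the section is tension-controlled.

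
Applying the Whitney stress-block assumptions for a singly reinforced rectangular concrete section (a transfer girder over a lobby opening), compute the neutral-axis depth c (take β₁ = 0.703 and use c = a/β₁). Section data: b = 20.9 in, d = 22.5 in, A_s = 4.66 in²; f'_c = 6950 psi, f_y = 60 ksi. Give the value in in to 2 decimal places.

c ≈ 3.22 in

T = A_s f_y = 4.66 × 60 = 279.6 kips.
a = T/(0.85 f'_c b) = 279.6/(0.85 × 6.95 × 20.9) = 2.2646 in.
With β₁ = 0.703, c = a/β₁ = 2.2646/0.703 = 3.22 in.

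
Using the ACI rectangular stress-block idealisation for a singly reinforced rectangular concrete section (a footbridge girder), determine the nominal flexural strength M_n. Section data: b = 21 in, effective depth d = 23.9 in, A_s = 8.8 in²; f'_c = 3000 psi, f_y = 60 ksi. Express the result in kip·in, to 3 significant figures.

M_n ≈ 10000 kip·in

T = A_s f_y = 8.8 × 60 = 528 kips.
a = T/(0.85 f'_c b) = 528/(0.85 × 3 × 21) = 9.860 in.
M_n = T(d − a/2) = 528 × (23.9 − 4.93) = 10016.2 kip·in.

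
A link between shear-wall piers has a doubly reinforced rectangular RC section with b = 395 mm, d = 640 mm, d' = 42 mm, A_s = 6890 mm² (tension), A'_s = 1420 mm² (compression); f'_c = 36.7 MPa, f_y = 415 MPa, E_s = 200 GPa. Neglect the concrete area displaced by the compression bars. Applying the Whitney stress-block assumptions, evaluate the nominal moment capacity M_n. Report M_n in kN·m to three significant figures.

Assume both tension and compression steel yield.
Net tension couple steel: A_s − A'_s = 5470 mm².
a = (A_s − A'_s) f_y / (0.85 f'_c b) = 2270050/(0.85 × 36.7 × 395) = 184.23 mm.
c = a/β₁ = 184.23/0.788 = 233.79 mm; ε'_s = 0.003(c − d')/c = 0.0025 ≥ f_y/E_s = 0.0021, so compression steel does yield.
M_n = (A_s − A'_s) f_y (d − a/2) + A'_s f_y (d − d') = [2270050 × (640 − 92.115) + 589300 × (640 − 42)] × 10⁻⁶ = 1243.73 + 352.40 = 1596.13 kN·m.

M_n ≈ 1600 kN·m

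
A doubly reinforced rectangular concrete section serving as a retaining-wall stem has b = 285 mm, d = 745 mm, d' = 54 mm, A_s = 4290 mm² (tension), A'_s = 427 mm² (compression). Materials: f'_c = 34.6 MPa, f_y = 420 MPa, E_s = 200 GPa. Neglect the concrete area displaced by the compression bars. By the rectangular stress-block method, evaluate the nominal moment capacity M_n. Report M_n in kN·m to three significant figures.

M_n ≈ 1180 kN·m

Assume both tension and compression steel yield.
Net tension couple steel: A_s − A'_s = 3863 mm².
a = (A_s − A'_s) f_y / (0.85 f'_c b) = 1622460/(0.85 × 34.6 × 285) = 193.57 mm.
c = a/β₁ = 193.57/0.803 = 241.06 mm; ε'_s = 0.003(c − d')/c = 0.0023 ≥ f_y/E_s = 0.0021, so compression steel does yield.
M_n = (A_s − A'_s) f_y (d − a/2) + A'_s f_y (d − d') = [1622460 × (745 − 96.785) + 179340 × (745 − 54)] × 10⁻⁶ = 1051.70 + 123.92 = 1175.62 kN·m.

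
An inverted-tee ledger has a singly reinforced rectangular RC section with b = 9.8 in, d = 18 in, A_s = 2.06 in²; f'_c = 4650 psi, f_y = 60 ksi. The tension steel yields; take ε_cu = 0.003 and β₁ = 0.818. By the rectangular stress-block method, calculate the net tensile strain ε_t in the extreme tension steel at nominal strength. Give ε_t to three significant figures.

a = A_s f_y/(0.85 f'_c b) = 3.191 in.
β₁ = 0.818, so c = a/β₁ = 3.191/0.818 = 3.901 in.
From the linear strain diagram with ε_cu = 0.003: ε_t = 0.003 (d − c)/c = 0.003 × (18 − 3.901)/3.901 = 0.0108.
Since ε_t ≥ 0.005, the section is tension-controlled.

ε_t ≈ 0.0108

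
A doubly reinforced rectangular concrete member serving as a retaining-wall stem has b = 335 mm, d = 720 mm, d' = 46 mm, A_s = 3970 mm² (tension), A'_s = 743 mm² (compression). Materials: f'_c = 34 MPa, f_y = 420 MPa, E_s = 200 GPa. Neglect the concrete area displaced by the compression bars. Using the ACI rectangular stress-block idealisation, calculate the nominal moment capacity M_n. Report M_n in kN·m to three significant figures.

M_n ≈ 1090 kN·m

Assume both tension and compression steel yield.
Net tension couple steel: A_s − A'_s = 3227 mm².
a = (A_s − A'_s) f_y / (0.85 f'_c b) = 1355340/(0.85 × 34 × 335) = 139.99 mm.
c = a/β₁ = 139.99/0.807 = 173.47 mm; ε'_s = 0.003(c − d')/c = 0.0022 ≥ f_y/E_s = 0.0021, so compression steel does yield.
M_n = (A_s − A'_s) f_y (d − a/2) + A'_s f_y (d − d') = [1355340 × (720 − 69.995) + 312060 × (720 − 46)] × 10⁻⁶ = 880.98 + 210.33 = 1091.31 kN·m.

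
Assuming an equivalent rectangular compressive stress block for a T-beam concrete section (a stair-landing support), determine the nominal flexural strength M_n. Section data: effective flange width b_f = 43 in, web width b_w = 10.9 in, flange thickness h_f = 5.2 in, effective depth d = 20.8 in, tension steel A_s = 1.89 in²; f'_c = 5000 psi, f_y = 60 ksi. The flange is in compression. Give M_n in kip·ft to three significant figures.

M_n ≈ 194 kip·ft

Tension: T = A_s f_y = 1.89 × 60 = 113.4 kips.
Try a within the flange: a = T/(0.85 f'_c b_f) = 113.4/(0.85 × 5 × 43) = 0.621 in.
Since a = 0.621 ≤ h_f = 5.2 in, the stress block lies entirely in the flange; analyse as a rectangular beam of width b_f.
M_n = T(d − a/2) = 113.4 × (20.8 − 0.3105) = 2323.5 kip·in.
M_n = 2323.5/12 = 193.63 kip·ft.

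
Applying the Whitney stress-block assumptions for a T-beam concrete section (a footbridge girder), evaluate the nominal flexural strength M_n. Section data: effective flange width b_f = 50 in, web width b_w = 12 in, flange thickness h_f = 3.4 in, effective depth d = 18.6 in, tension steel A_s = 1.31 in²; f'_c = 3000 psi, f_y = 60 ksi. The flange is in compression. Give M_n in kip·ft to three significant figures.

M_n ≈ 120 kip·ft

Tension: T = A_s f_y = 1.31 × 60 = 78.6 kips.
Try a within the flange: a = T/(0.85 f'_c b_f) = 78.6/(0.85 × 3 × 50) = 0.616 in.
Since a = 0.616 ≤ h_f = 3.4 in, the stress block lies entirely in the flange; analyse as a rectangular beam of width b_f.
M_n = T(d − a/2) = 78.6 × (18.6 − 0.308) = 1437.8 kip·in.
M_n = 1437.8/12 = 119.82 kip·ft.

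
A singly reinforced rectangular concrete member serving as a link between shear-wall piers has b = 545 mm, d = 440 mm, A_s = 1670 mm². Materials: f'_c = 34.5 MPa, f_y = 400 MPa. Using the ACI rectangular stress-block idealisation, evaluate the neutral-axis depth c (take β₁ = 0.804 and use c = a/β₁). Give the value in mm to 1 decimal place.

T = A_s f_y = 1670 × 400 = 668000 N = 668 kN.
Setting C = 0.85 f'_c a b equal to T: a = 668000/(0.85 × 34.5 × 545) = 41.797 mm.
With β₁ = 0.804, c = a/β₁ = 41.797/0.804 = 52.0 mm.

c ≈ 52.0 mm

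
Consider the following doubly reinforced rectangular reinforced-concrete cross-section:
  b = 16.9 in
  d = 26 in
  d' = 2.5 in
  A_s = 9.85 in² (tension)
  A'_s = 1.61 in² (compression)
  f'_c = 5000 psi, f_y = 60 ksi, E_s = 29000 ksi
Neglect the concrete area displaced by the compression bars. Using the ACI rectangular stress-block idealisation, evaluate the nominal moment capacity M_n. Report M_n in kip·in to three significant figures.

M_n ≈ 13400 kip·in

Assume both steels yield.
a = (A_s − A'_s) f_y/(0.85 f'_c b) = (9.85 − 1.61) × 60/(0.85 × 5 × 16.9) = 6.883 in.
c = a/β₁ = 6.883/0.8 = 8.604 in; ε'_s = 0.003(c − d')/c = 0.0021 ≥ ε_y = 0.0021, so the compression steel yields.
M_n = (A_s − A'_s) f_y (d − a/2) + A'_s f_y (d − d') = 494.4 × (26 − 3.4415) + 96.6 × (26 − 2.5) = 11152.9 + 2270.1 = 13423.0 kip·in.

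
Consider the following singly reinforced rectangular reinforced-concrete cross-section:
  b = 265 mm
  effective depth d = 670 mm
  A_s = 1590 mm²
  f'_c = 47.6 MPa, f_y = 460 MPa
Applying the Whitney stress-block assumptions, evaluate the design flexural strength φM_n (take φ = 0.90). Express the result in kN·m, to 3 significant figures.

T = A_s f_y = 1590 × 460 = 731400 N = 731.4 kN.
From C = T: a = T/(0.85 f'_c b) = 731400/(0.85 × 47.6 × 265) = 68.22 mm.
M_n = T(d − a/2) = 731.4 kN × (670 − 34.11) mm = 465.09 kN·m.
φM_n = 0.90 × 465.09 = 418.58 kN·m.

φM_n ≈ 419 kN·m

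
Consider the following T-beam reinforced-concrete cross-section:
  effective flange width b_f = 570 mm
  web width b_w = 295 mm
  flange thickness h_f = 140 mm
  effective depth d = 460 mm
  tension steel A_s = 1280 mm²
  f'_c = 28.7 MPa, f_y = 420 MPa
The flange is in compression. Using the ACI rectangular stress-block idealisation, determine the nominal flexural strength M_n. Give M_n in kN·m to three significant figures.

M_n ≈ 237 kN·m

Tension: T = A_s f_y = 1280 × 420 = 537600 N.
Try a within the flange: a = T/(0.85 f'_c b_f) = 537600/(0.85 × 28.7 × 570) = 38.66 mm.
Since a = 38.66 ≤ h_f = 140 mm, the stress block lies entirely in the flange; analyse as a rectangular beam of width b_f.
M_n = T(d − a/2) = 537600 × (460 − 19.33) = 236.90 × 10⁶ N·mm.
M_n = 236.90 kN·m.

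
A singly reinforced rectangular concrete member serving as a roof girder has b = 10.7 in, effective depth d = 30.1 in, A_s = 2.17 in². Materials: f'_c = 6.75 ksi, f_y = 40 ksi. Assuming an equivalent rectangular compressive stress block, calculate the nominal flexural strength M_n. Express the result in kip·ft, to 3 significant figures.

T = A_s f_y = 2.17 × 40 = 86.8 kips.
a = T/(0.85 f'_c b) = 86.8/(0.85 × 6.75 × 10.7) = 1.414 in.
M_n = T(d − a/2) = 86.8 × (30.1 − 0.707) = 2551.3 kip·in = 2551.3/12 = 212.61 kip·ft.

M_n ≈ 213 kip·ft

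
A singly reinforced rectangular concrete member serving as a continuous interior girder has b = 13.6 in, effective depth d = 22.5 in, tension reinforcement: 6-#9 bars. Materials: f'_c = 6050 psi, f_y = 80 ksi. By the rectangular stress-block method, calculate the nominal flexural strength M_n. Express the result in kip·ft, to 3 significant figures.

M_n ≈ 763 kip·ft

A_s = 6 × 1 = 6 in².
T = A_s f_y = 6 × 80 = 480 kips.
a = T/(0.85 f'_c b) = 480/(0.85 × 6.05 × 13.6) = 6.863 in.
M_n = T(d − a/2) = 480 × (22.5 − 3.4315) = 9152.9 kip·in = 9152.9/12 = 762.74 kip·ft.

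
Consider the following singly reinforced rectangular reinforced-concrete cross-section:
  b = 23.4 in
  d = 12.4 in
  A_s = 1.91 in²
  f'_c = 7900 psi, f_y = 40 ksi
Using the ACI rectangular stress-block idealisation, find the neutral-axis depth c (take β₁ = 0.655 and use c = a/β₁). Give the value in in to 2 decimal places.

c ≈ 0.74 in

T = A_s f_y = 1.91 × 40 = 76.4 kips.
a = T/(0.85 f'_c b) = 76.4/(0.85 × 7.9 × 23.4) = 0.4862 in.
With β₁ = 0.655, c = a/β₁ = 0.4862/0.655 = 0.74 in.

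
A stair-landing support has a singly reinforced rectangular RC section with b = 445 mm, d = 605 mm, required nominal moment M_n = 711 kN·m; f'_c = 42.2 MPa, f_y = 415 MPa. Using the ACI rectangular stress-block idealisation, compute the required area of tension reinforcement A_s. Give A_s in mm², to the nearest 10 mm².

With M_n = 0.85 f'_c a b (d − a/2), solve the quadratic for a:
a = d − √(d² − 2M_n/(0.85 f'_c b)) = 605 − √(605² − 2 × 711×10⁶/(0.85 × 42.2 × 445)) = 78.75 mm.
A_s = 0.85 f'_c a b / f_y = 0.85 × 42.2 × 78.75 × 445 / 415 = 3029.0 mm².

A_s ≈ 3030 mm²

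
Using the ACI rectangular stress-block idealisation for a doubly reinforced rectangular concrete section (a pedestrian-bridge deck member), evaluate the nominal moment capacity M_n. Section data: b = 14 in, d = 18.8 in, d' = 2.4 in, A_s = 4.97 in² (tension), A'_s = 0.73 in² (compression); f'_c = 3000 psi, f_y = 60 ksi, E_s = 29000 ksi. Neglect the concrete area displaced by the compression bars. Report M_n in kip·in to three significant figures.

M_n ≈ 4590 kip·in

Assume both steels yield.
a = (A_s − A'_s) f_y/(0.85 f'_c b) = (4.97 − 0.73) × 60/(0.85 × 3 × 14) = 7.126 in.
c = a/β₁ = 7.126/0.85 = 8.384 in; ε'_s = 0.003(c − d')/c = 0.0021 ≥ ε_y = 0.0021, so the compression steel yields.
M_n = (A_s − A'_s) f_y (d − a/2) + A'_s f_y (d − d') = 254.4 × (18.8 − 3.563) + 43.8 × (18.8 − 2.4) = 3876.3 + 718.3 = 4594.6 kip·in.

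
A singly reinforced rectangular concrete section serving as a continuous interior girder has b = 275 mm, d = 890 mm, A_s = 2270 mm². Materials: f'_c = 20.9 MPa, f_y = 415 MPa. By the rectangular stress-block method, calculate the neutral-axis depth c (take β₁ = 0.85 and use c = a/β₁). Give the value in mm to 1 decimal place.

T = A_s f_y = 2270 × 415 = 942050 N = 942.05 kN.
Setting C = 0.85 f'_c a b equal to T: a = 942050/(0.85 × 20.9 × 275) = 192.831 mm.
With β₁ = 0.85, c = a/β₁ = 192.831/0.85 = 226.9 mm.

c ≈ 226.9 mm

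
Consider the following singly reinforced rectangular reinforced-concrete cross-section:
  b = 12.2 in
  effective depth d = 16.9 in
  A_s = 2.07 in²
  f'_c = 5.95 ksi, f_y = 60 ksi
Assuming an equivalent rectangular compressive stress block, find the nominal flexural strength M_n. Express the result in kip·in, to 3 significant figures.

M_n ≈ 1970 kip·in

T = A_s f_y = 2.07 × 60 = 124.2 kips.
a = T/(0.85 f'_c b) = 124.2/(0.85 × 5.95 × 12.2) = 2.013 in.
M_n = T(d − a/2) = 124.2 × (16.9 − 1.0065) = 1974.0 kip·in.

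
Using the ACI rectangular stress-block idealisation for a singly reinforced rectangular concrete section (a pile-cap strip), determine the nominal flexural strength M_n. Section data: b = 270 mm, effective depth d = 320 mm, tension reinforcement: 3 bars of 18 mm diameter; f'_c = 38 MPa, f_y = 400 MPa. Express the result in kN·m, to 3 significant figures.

M_n ≈ 92.2 kN·m

A_s = 3 × 254 = 762 mm².
T = A_s f_y = 762 × 400 = 304800 N = 304.8 kN.
From C = T: a = T/(0.85 f'_c b) = 304800/(0.85 × 38 × 270) = 34.95 mm.
M_n = T(d − a/2) = 304.8 kN × (320 − 17.475) mm = 92.21 kN·m.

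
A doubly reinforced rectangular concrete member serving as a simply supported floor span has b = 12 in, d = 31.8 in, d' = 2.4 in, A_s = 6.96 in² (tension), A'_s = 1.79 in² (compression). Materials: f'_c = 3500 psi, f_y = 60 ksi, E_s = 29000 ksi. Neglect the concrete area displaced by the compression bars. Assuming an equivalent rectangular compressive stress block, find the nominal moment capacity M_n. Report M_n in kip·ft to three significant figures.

M_n ≈ 973 kip·ft

Assume both steels yield.
a = (A_s − A'_s) f_y/(0.85 f'_c b) = (6.96 − 1.79) × 60/(0.85 × 3.5 × 12) = 8.689 in.
c = a/β₁ = 8.689/0.85 = 10.222 in; ε'_s = 0.003(c − d')/c = 0.0023 ≥ ε_y = 0.0021, so the compression steel yields.
M_n = (A_s − A'_s) f_y (d − a/2) + A'_s f_y (d − d') = 310.2 × (31.8 − 4.3445) + 107.4 × (31.8 − 2.4) = 8516.7 + 3157.6 = 11674.3 kip·in = 11674.3/12 = 972.86 kip·ft.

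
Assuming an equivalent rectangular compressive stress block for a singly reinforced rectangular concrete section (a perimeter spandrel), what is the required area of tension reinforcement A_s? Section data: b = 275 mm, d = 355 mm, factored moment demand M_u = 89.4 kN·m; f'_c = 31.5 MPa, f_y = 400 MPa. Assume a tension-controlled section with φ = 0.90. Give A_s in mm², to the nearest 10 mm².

A_s ≈ 740 mm²

M_n = M_u/φ = 89.4/0.90 = 99.3333 kN·m.
With M_n = 0.85 f'_c a b (d − a/2), solve the quadratic for a:
a = d − √(d² − 2M_n/(0.85 f'_c b)) = 355 − √(355² − 2 × 99.3333×10⁶/(0.85 × 31.5 × 275)) = 40.29 mm.
A_s = 0.85 f'_c a b / f_y = 0.85 × 31.5 × 40.29 × 275 / 400 = 741.7 mm².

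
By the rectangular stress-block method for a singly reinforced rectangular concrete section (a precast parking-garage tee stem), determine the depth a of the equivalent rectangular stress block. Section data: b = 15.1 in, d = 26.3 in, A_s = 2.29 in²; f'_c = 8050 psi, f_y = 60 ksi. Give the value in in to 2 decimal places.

T = A_s f_y = 2.29 × 60 = 137.4 kips.
a = T/(0.85 f'_c b) = 137.4/(0.85 × 8.05 × 15.1) = 1.33 in.

a ≈ 1.33 in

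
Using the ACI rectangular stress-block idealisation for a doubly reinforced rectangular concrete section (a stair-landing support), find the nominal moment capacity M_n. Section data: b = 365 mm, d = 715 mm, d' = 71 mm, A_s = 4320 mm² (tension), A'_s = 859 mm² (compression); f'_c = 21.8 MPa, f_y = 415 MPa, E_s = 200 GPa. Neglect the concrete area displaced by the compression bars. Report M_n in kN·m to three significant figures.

Assume both tension and compression steel yield.
Net tension couple steel: A_s − A'_s = 3461 mm².
a = (A_s − A'_s) f_y / (0.85 f'_c b) = 1436315/(0.85 × 21.8 × 365) = 212.36 mm.
c = a/β₁ = 212.36/0.85 = 249.84 mm; ε'_s = 0.003(c − d')/c = 0.0021 ≥ f_y/E_s = 0.0021, so compression steel does yield.
M_n = (A_s − A'_s) f_y (d − a/2) + A'_s f_y (d − d') = [1436315 × (715 − 106.18) + 356485 × (715 − 71)] × 10⁻⁶ = 874.46 + 229.58 = 1104.04 kN·m.

M_n ≈ 1100 kN·m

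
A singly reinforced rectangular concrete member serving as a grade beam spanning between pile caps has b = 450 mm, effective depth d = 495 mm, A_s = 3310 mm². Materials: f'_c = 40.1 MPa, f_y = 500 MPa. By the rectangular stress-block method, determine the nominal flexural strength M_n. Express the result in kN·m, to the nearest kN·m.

M_n ≈ 730 kN·m

T = A_s f_y = 3310 × 500 = 1655000 N = 1655 kN.
From C = T: a = T/(0.85 f'_c b) = 1655000/(0.85 × 40.1 × 450) = 107.90 mm.
M_n = T(d − a/2) = 1655 kN × (495 − 53.95) mm = 729.94 kN·m.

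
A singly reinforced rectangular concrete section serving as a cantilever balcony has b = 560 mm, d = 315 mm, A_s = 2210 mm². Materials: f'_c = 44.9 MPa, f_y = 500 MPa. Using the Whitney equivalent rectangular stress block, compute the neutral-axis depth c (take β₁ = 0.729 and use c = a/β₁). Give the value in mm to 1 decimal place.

T = A_s f_y = 2210 × 500 = 1105000 N = 1105 kN.
Setting C = 0.85 f'_c a b equal to T: a = 1105000/(0.85 × 44.9 × 560) = 51.702 mm.
With β₁ = 0.729, c = a/β₁ = 51.702/0.729 = 70.9 mm.

c ≈ 70.9 mm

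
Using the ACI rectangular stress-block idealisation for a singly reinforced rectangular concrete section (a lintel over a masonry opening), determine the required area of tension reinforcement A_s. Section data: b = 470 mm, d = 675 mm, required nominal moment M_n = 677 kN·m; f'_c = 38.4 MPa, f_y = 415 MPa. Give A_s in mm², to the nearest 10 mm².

A_s ≈ 2550 mm²

With M_n = 0.85 f'_c a b (d − a/2), solve the quadratic for a:
a = d − √(d² − 2M_n/(0.85 f'_c b)) = 675 − √(675² − 2 × 677×10⁶/(0.85 × 38.4 × 470)) = 68.89 mm.
A_s = 0.85 f'_c a b / f_y = 0.85 × 38.4 × 68.89 × 470 / 415 = 2546.6 mm².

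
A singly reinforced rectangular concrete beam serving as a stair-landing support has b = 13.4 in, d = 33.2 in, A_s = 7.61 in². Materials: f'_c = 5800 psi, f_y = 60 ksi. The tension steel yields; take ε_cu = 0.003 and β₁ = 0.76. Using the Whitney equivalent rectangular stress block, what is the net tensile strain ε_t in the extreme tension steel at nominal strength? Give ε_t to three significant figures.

a = A_s f_y/(0.85 f'_c b) = 6.912 in.
β₁ = 0.76, so c = a/β₁ = 6.912/0.76 = 9.095 in.
From the linear strain diagram with ε_cu = 0.003: ε_t = 0.003 (d − c)/c = 0.003 × (33.2 − 9.095)/9.095 = 0.00795.
Since ε_t ≥ 0.005, the section is tension-controlled.

ε_t ≈ 0.00795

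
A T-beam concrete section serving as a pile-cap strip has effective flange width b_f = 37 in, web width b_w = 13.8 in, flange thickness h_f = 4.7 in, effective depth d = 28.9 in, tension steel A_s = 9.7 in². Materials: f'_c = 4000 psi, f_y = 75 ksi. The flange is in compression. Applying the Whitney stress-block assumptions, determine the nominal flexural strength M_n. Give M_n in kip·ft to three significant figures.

M_n ≈ 1570 kip·ft

Tension: T = A_s f_y = 9.7 × 75 = 727.5 kips.
Try a within the flange: a = T/(0.85 f'_c b_f) = 727.5/(0.85 × 4 × 37) = 5.783 in.
a = 5.783 > h_f = 4.7 in: the block extends into the web. Split into flange-overhang and web parts.
C_f = 0.85 f'_c (b_f − b_w) h_f = 0.85 × 4 × (37 − 13.8) × 4.7 = 370.7 kips.
Remaining web compression depth: a_w = (T − C_f)/(0.85 f'_c b_w) = (727.5 − 370.7)/(0.85 × 4 × 13.8) = 7.604 in.
M_n = C_f(d − h_f/2) + (T − C_f)(d − a_w/2) = 370.7 × (28.9 − 2.35) + 356.8 × (28.9 − 3.802) = 9842.1 + 8955.0 = 18797.1 kip·in.
M_n = 18797.1/12 = 1566.43 kip·ft.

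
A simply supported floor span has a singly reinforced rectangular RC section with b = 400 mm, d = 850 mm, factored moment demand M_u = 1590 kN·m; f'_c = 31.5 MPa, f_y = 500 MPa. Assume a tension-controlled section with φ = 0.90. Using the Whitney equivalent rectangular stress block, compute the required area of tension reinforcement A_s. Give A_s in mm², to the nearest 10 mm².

M_n = M_u/φ = 1590/0.90 = 1766.67 kN·m.
With M_n = 0.85 f'_c a b (d − a/2), solve the quadratic for a:
a = d − √(d² − 2M_n/(0.85 f'_c b)) = 850 − √(850² − 2 × 1766.67×10⁶/(0.85 × 31.5 × 400)) = 223.43 mm.
A_s = 0.85 f'_c a b / f_y = 0.85 × 31.5 × 223.43 × 400 / 500 = 4785.9 mm².

A_s ≈ 4790 mm²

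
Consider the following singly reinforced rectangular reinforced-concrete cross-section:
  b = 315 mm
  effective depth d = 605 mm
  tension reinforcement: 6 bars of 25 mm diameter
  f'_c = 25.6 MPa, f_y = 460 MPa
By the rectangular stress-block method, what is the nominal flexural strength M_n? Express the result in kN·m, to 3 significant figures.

A_s = 6 × 491 = 2946 mm².
T = A_s f_y = 2946 × 460 = 1355160 N = 1355.16 kN.
From C = T: a = T/(0.85 f'_c b) = 1355160/(0.85 × 25.6 × 315) = 197.71 mm.
M_n = T(d − a/2) = 1355.16 kN × (605 − 98.855) mm = 685.91 kN·m.

M_n ≈ 686 kN·m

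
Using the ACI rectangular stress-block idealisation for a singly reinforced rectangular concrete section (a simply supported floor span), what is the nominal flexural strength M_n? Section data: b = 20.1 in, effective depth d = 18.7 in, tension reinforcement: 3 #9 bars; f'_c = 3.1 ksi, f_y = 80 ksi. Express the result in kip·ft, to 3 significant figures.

M_n ≈ 329 kip·ft

A_s = 3 × 1 = 3 in².
T = A_s f_y = 3 × 80 = 240 kips.
a = T/(0.85 f'_c b) = 240/(0.85 × 3.1 × 20.1) = 4.531 in.
M_n = T(d − a/2) = 240 × (18.7 − 2.2655) = 3944.3 kip·in = 3944.3/12 = 328.69 kip·ft.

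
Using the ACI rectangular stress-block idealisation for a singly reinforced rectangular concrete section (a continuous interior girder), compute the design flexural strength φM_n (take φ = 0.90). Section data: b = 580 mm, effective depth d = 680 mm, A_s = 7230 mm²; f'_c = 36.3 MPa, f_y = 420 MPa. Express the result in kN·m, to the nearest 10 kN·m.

T = A_s f_y = 7230 × 420 = 3036600 N = 3036.6 kN.
From C = T: a = T/(0.85 f'_c b) = 3036600/(0.85 × 36.3 × 580) = 169.68 mm.
M_n = T(d − a/2) = 3036.6 kN × (680 − 84.84) mm = 1807.26 kN·m.
φM_n = 0.90 × 1807.26 = 1626.53 kN·m.

φM_n ≈ 1630 kN·m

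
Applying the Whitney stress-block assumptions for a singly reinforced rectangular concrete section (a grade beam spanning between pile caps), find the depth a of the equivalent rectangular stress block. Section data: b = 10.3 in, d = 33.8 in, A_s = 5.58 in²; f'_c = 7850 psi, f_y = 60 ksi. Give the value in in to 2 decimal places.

a ≈ 4.87 in

T = A_s f_y = 5.58 × 60 = 334.8 kips.
a = T/(0.85 f'_c b) = 334.8/(0.85 × 7.85 × 10.3) = 4.87 in.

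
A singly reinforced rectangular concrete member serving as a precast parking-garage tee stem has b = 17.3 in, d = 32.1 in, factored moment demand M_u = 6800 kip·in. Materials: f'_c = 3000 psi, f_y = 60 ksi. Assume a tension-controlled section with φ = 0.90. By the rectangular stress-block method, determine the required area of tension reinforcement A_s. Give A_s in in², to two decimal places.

M_n = M_u/φ = 6800/0.90 = 7555.56 kip·in.
From M_n = 0.85 f'_c a b (d − a/2):
a = d − √(d² − 2M_n/(0.85 f'_c b)) = 32.1 − √(32.1² − 2 × 7555.56/(0.85 × 3 × 17.3)) = 5.873 in.
A_s = 0.85 f'_c a b / f_y = 0.85 × 3 × 5.873 × 17.3 / 60 = 4.318 in².

A_s ≈ 4.32 in²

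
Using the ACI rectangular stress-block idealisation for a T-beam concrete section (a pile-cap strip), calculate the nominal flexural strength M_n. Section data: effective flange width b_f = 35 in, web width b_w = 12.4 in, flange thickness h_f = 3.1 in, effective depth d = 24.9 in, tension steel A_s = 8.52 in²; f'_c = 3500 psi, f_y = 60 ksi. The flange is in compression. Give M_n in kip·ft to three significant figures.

M_n ≈ 930 kip·ft

Tension: T = A_s f_y = 8.52 × 60 = 511.2 kips.
Try a within the flange: a = T/(0.85 f'_c b_f) = 511.2/(0.85 × 3.5 × 35) = 4.909 in.
a = 4.909 > h_f = 3.1 in: the block extends into the web. Split into flange-overhang and web parts.
C_f = 0.85 f'_c (b_f − b_w) h_f = 0.85 × 3.5 × (35 − 12.4) × 3.1 = 208.4 kips.
Remaining web compression depth: a_w = (T − C_f)/(0.85 f'_c b_w) = (511.2 − 208.4)/(0.85 × 3.5 × 12.4) = 8.208 in.
M_n = C_f(d − h_f/2) + (T − C_f)(d − a_w/2) = 208.4 × (24.9 − 1.55) + 302.8 × (24.9 − 4.104) = 4866.1 + 6297.0 = 11163.1 kip·in.
M_n = 11163.1/12 = 930.26 kip·ft.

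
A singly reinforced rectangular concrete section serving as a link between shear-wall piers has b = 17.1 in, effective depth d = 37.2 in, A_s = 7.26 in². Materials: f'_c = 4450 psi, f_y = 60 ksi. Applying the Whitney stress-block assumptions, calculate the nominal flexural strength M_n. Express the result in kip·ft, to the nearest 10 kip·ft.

T = A_s f_y = 7.26 × 60 = 435.6 kips.
a = T/(0.85 f'_c b) = 435.6/(0.85 × 4.45 × 17.1) = 6.735 in.
M_n = T(d − a/2) = 435.6 × (37.2 − 3.3675) = 14737.4 kip·in = 14737.4/12 = 1228.12 kip·ft.

M_n ≈ 1230 kip·ft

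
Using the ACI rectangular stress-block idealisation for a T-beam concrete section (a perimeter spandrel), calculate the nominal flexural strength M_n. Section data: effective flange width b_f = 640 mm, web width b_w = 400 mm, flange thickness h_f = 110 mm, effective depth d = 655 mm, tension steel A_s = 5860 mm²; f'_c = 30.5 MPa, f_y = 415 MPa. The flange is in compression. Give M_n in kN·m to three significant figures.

Tension: T = A_s f_y = 5860 × 415 = 2431900 N.
Try a within the flange: a = T/(0.85 f'_c b_f) = 2431900/(0.85 × 30.5 × 640) = 146.57 mm.
a = 146.57 > h_f = 110 mm: the block extends into the web. Split into flange-overhang and web parts.
C_f = 0.85 f'_c (b_f − b_w) h_f = 0.85 × 30.5 × (640 − 400) × 110 = 684420 N.
Remaining web compression depth: a_w = (T − C_f)/(0.85 f'_c b_w) = (2431900 − 684420)/(0.85 × 30.5 × 400) = 168.51 mm.
M_n = C_f(d − h_f/2) + (T − C_f)(d − a_w/2) = 684420 × (655 − 55) + 1747480 × (655 − 84.255) = 410.65 + 997.37 = 1408.02 × 10⁶ N·mm.
M_n = 1408.02 kN·m.

M_n ≈ 1410 kN·m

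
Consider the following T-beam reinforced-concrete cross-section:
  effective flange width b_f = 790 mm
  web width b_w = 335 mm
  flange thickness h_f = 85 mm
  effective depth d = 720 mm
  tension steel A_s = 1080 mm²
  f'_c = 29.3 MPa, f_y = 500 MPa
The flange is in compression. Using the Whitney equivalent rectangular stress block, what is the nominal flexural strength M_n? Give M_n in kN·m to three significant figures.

M_n ≈ 381 kN·m

Tension: T = A_s f_y = 1080 × 500 = 540000 N.
Try a within the flange: a = T/(0.85 f'_c b_f) = 540000/(0.85 × 29.3 × 790) = 27.45 mm.
Since a = 27.45 ≤ h_f = 85 mm, the stress block lies entirely in the flange; analyse as a rectangular beam of width b_f.
M_n = T(d − a/2) = 540000 × (720 − 13.725) = 381.39 × 10⁶ N·mm.
M_n = 381.39 kN·m.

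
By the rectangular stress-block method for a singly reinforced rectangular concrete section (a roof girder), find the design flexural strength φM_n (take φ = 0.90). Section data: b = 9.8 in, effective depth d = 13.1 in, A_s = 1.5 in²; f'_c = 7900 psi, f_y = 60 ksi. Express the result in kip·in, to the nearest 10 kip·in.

φM_n ≈ 1010 kip·in

T = A_s f_y = 1.5 × 60 = 90 kips.
a = T/(0.85 f'_c b) = 90/(0.85 × 7.9 × 9.8) = 1.368 in.
M_n = T(d − a/2) = 90 × (13.1 − 0.684) = 1117.4 kip·in.
φM_n = 0.90 × 1117.4 = 1005.7 kip·in.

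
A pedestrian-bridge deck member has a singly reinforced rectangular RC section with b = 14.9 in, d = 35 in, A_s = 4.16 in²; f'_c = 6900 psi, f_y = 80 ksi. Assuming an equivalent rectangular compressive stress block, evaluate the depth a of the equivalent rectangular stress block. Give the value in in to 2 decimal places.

T = A_s f_y = 4.16 × 80 = 332.8 kips.
a = T/(0.85 f'_c b) = 332.8/(0.85 × 6.9 × 14.9) = 3.81 in.

a ≈ 3.81 in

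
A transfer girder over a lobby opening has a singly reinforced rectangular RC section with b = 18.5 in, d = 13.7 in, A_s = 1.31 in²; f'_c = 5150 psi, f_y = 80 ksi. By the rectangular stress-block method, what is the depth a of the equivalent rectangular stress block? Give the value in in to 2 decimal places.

a ≈ 1.29 in

T = A_s f_y = 1.31 × 80 = 104.8 kips.
a = T/(0.85 f'_c b) = 104.8/(0.85 × 5.15 × 18.5) = 1.29 in.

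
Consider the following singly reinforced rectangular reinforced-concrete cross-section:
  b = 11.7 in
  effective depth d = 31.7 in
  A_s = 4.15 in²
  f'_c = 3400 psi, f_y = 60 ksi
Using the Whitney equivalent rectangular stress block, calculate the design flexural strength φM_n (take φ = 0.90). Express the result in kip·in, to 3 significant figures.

φM_n ≈ 6280 kip·in

T = A_s f_y = 4.15 × 60 = 249 kips.
a = T/(0.85 f'_c b) = 249/(0.85 × 3.4 × 11.7) = 7.364 in.
M_n = T(d − a/2) = 249 × (31.7 − 3.682) = 6976.5 kip·in.
φM_n = 0.90 × 6976.5 = 6278.9 kip·in.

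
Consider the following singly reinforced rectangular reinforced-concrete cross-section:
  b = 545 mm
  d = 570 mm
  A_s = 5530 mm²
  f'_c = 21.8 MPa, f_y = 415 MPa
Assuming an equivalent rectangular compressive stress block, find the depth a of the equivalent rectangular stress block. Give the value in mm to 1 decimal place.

a ≈ 227.2 mm

T = A_s f_y = 5530 × 415 = 2294950 N = 2294.95 kN.
Setting C = 0.85 f'_c a b equal to T: a = 2294950/(0.85 × 21.8 × 545) = 227.2 mm.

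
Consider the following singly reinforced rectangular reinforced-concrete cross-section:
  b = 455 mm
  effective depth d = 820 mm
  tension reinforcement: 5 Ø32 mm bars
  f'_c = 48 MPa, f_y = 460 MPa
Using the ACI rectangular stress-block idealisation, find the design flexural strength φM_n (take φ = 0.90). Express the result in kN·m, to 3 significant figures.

φM_n ≈ 1280 kN·m

A_s = 5 × 804 = 4020 mm².
T = A_s f_y = 4020 × 460 = 1849200 N = 1849.2 kN.
From C = T: a = T/(0.85 f'_c b) = 1849200/(0.85 × 48 × 455) = 99.61 mm.
M_n = T(d − a/2) = 1849.2 kN × (820 − 49.805) mm = 1424.24 kN·m.
φM_n = 0.90 × 1424.24 = 1281.82 kN·m.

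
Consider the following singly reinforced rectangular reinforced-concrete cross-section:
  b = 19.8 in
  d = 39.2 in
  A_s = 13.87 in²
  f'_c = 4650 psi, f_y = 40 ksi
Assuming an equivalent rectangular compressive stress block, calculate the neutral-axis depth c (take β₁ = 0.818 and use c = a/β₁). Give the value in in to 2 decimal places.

c ≈ 8.67 in

T = A_s f_y = 13.87 × 40 = 554.8 kips.
a = T/(0.85 f'_c b) = 554.8/(0.85 × 4.65 × 19.8) = 7.0892 in.
With β₁ = 0.818, c = a/β₁ = 7.0892/0.818 = 8.67 in.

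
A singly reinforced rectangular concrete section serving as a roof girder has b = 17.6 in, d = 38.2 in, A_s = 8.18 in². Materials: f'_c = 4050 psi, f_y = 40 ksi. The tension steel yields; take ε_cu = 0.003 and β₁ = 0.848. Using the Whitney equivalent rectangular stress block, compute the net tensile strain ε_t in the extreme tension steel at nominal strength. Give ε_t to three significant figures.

a = A_s f_y/(0.85 f'_c b) = 5.400 in.
β₁ = 0.848, so c = a/β₁ = 5.400/0.848 = 6.368 in.
From the linear strain diagram with ε_cu = 0.003: ε_t = 0.003 (d − c)/c = 0.003 × (38.2 − 6.368)/6.368 = 0.0150.
Since ε_t ≥ 0.005, the section is tension-controlled.

ε_t ≈ 0.0150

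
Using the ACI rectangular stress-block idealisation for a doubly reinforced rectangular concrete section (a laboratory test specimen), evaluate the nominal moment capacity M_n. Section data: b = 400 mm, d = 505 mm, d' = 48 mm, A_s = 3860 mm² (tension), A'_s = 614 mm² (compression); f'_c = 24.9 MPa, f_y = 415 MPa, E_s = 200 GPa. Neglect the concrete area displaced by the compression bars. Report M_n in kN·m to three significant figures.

M_n ≈ 690 kN·m

Assume both tension and compression steel yield.
Net tension couple steel: A_s − A'_s = 3246 mm².
a = (A_s − A'_s) f_y / (0.85 f'_c b) = 1347090/(0.85 × 24.9 × 400) = 159.12 mm.
c = a/β₁ = 159.12/0.85 = 187.20 mm; ε'_s = 0.003(c − d')/c = 0.0022 ≥ f_y/E_s = 0.0021, so compression steel does yield.
M_n = (A_s − A'_s) f_y (d − a/2) + A'_s f_y (d − d') = [1347090 × (505 − 79.56) + 254810 × (505 − 48)] × 10⁻⁶ = 573.11 + 116.45 = 689.56 kN·m.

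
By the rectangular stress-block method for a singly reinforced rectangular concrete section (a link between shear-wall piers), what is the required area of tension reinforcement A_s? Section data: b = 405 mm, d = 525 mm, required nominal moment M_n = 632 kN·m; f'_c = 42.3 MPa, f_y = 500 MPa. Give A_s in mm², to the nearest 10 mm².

With M_n = 0.85 f'_c a b (d − a/2), solve the quadratic for a:
a = d − √(d² − 2M_n/(0.85 f'_c b)) = 525 − √(525² − 2 × 632×10⁶/(0.85 × 42.3 × 405)) = 90.46 mm.
A_s = 0.85 f'_c a b / f_y = 0.85 × 42.3 × 90.46 × 405 / 500 = 2634.5 mm².

A_s ≈ 2630 mm²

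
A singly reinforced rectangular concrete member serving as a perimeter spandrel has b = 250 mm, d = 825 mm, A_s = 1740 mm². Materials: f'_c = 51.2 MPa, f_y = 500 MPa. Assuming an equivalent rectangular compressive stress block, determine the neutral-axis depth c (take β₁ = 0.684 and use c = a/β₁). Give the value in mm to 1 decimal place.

T = A_s f_y = 1740 × 500 = 870000 N = 870 kN.
Setting C = 0.85 f'_c a b equal to T: a = 870000/(0.85 × 51.2 × 250) = 79.963 mm.
With β₁ = 0.684, c = a/β₁ = 79.963/0.684 = 116.9 mm.

c ≈ 116.9 mm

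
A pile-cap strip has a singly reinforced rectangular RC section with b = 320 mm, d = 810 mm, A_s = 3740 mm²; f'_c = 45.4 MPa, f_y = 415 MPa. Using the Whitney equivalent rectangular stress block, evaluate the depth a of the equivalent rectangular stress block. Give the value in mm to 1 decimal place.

T = A_s f_y = 3740 × 415 = 1552100 N = 1552.1 kN.
Setting C = 0.85 f'_c a b equal to T: a = 1552100/(0.85 × 45.4 × 320) = 125.7 mm.

a ≈ 125.7 mm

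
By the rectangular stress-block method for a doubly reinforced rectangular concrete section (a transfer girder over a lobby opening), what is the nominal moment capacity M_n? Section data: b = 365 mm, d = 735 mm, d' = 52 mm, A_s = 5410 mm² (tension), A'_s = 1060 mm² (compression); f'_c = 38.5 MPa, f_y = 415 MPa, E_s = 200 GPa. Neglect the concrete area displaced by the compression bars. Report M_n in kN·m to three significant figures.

M_n ≈ 1490 kN·m

Assume both tension and compression steel yield.
Net tension couple steel: A_s − A'_s = 4350 mm².
a = (A_s − A'_s) f_y / (0.85 f'_c b) = 1805250/(0.85 × 38.5 × 365) = 151.13 mm.
c = a/β₁ = 151.13/0.775 = 195.01 mm; ε'_s = 0.003(c − d')/c = 0.0022 ≥ f_y/E_s = 0.0021, so compression steel does yield.
M_n = (A_s − A'_s) f_y (d − a/2) + A'_s f_y (d − d') = [1805250 × (735 − 75.565) + 439900 × (735 − 52)] × 10⁻⁶ = 1190.45 + 300.45 = 1490.90 kN·m.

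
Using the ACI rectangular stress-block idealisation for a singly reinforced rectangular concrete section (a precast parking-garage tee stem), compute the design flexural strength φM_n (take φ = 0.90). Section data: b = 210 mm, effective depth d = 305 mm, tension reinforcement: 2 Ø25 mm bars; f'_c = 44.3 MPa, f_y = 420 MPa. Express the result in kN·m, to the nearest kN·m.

φM_n ≈ 104 kN·m

A_s = 2 × 491 = 982 mm².
T = A_s f_y = 982 × 420 = 412440 N = 412.44 kN.
From C = T: a = T/(0.85 f'_c b) = 412440/(0.85 × 44.3 × 210) = 52.16 mm.
M_n = T(d − a/2) = 412.44 kN × (305 − 26.08) mm = 115.04 kN·m.
φM_n = 0.90 × 115.04 = 103.54 kN·m.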